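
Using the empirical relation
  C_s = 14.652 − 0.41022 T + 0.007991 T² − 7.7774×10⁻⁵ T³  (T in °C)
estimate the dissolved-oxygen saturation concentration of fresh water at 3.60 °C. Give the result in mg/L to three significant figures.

C_s = 14.652 − 0.41022×3.60 + 0.007991×3.60² − 7.7774×10⁻⁵×3.60³ = 13.28 mg/L.

C_s ≈ 13.3 mg/L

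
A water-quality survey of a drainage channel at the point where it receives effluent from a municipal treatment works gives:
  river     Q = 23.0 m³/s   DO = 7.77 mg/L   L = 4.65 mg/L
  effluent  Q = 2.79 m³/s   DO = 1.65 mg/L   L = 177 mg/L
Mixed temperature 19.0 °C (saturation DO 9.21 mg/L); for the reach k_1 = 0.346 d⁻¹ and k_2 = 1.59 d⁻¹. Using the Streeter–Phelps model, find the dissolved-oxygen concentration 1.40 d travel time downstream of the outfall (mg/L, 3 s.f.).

Mixed DO = (23.0×7.77 + 2.79×1.65)/(23.0+2.79) = 183.3/25.79 = 7.108 mg/L.
Mixed L₀ = (23.0×4.65 + 2.79×177)/(25.79) = 600.8/25.79 = 23.30 mg/L.
Initial deficit D₀ = C_s − DO₀ = 9.21 − 7.108 = 2.102 mg/L.
D(1.40) = [0.346×23.30/(1.59−0.346)](e^(−0.346×1.40) − e^(−1.59×1.40)) + 2.102 e^(−1.59×1.40)
= 6.479 × (0.6161 − 0.1080) + 2.102 × 0.1080 = 3.519 mg/L.
DO = 9.21 − 3.519 = 5.691 mg/L.

DO ≈ 5.69 mg/L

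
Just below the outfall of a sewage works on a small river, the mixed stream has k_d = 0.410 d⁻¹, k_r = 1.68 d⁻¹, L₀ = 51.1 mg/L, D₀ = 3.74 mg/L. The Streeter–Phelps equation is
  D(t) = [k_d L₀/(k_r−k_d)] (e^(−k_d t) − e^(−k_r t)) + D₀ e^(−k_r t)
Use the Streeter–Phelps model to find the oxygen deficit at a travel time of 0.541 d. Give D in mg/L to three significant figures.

k_d L₀/(k_r−k_d) = 0.410×51.1/(1.68−0.410) = 20.95/1.270 = 16.50 mg/L.
e^(−k_d t) = e^(−0.410×0.5410) = 0.8011; e^(−k_r t) = e^(−1.68×0.5410) = 0.4030.
D = 16.50 × (0.8011 − 0.4030) + 3.74 × 0.4030 = 6.567 + 1.507 = 8.074 mg/L.

D ≈ 8.07 mg/L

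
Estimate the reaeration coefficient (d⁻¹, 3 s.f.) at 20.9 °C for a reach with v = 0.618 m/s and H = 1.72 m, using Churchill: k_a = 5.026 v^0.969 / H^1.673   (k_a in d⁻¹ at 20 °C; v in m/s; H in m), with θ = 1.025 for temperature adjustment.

k_a ≈ 1.30 d⁻¹

k_a(20) = 5.026 × 0.618^0.969 / 1.72^1.673 = 5.026 × 0.6273 / 2.478 = 1.272 d⁻¹.
k_a(20.9) = 1.272 × 1.025^(20.9−20) = 1.272 × 1.022 = 1.301 d⁻¹.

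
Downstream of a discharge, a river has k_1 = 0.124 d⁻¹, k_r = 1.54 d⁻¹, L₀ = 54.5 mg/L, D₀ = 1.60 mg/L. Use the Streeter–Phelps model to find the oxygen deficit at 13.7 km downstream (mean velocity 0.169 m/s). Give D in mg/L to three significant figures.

D ≈ 3.50 mg/L

Travel time t = x/v = 13.7 km / (0.169 m/s) = 13700 m / 0.169 m/s = 81070 s = 0.9383 d.
k_1 L₀/(k_r−k_1) = 0.124×54.5/(1.54−0.124) = 6.758/1.416 = 4.773 mg/L.
e^(−k_1 t) = e^(−0.124×0.9383) = 0.8902; e^(−k_r t) = e^(−1.54×0.9383) = 0.2358.
D = 4.773 × (0.8902 − 0.2358) + 1.60 × 0.2358 = 3.123 + 0.3772 = 3.500 mg/L.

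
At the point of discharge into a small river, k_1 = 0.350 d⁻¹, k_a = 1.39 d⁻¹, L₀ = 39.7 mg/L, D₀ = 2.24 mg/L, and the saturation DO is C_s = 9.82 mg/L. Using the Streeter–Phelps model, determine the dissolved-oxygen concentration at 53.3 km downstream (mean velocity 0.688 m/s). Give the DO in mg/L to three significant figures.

Travel time t = x/v = 53.3 km / (0.688 m/s) = 53300 m / 0.688 m/s = 77470 s = 0.8967 d.
k_1 L₀/(k_a−k_1) = 0.350×39.7/(1.39−0.350) = 13.89/1.040 = 13.36 mg/L.
e^(−k_1 t) = e^(−0.350×0.8967) = 0.7306; e^(−k_a t) = e^(−1.39×0.8967) = 0.2876.
D = 13.36 × (0.7306 − 0.2876) + 2.24 × 0.2876 = 5.920 + 0.6441 = 6.564 mg/L.
DO = C_s − D = 9.82 − 6.564 = 3.256 mg/L.

DO ≈ 3.26 mg/L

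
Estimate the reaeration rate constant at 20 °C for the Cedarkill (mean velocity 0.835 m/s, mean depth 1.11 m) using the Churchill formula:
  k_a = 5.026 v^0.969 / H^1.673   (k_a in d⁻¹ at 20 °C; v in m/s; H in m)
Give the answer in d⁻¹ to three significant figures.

k_a ≈ 3.54 d⁻¹

k_a = 5.026 × 0.835^0.969 / 1.11^1.673 = 5.026 × 0.8397 / 1.191 = 3.544 d⁻¹.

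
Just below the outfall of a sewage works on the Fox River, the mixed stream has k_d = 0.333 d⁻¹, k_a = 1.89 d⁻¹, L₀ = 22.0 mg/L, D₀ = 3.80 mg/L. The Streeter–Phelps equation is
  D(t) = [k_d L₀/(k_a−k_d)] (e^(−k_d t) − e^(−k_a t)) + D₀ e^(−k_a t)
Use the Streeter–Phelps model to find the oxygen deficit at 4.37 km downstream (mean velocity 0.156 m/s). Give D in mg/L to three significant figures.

D ≈ 3.73 mg/L

Travel time t = x/v = 4.37 km / (0.156 m/s) = 4370 m / 0.156 m/s = 28010 s = 0.3242 d.
k_d L₀/(k_a−k_d) = 0.333×22.0/(1.89−0.333) = 7.326/1.557 = 4.705 mg/L.
e^(−k_d t) = e^(−0.333×0.3242) = 0.8977; e^(−k_a t) = e^(−1.89×0.3242) = 0.5418.
D = 4.705 × (0.8977 − 0.5418) + 3.80 × 0.5418 = 1.674 + 2.059 = 3.733 mg/L.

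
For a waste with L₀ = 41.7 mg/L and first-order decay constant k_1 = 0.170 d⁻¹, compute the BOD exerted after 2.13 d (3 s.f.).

y ≈ 12.7 mg/L

y_t = L₀(1 − e^(−k_1 t)) = 41.7 × (1 − e^(−0.170×2.13))
= 41.7 × (1 − 0.6962) = 41.7 × 0.3038 = 12.67 mg/L.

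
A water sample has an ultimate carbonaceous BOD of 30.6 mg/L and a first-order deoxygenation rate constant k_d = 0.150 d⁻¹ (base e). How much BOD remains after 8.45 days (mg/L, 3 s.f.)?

L ≈ 8.61 mg/L

L_t = L₀ e^(−k_d t) = 30.6 × e^(−0.150×8.45) = 30.6 × 0.2815 = 8.615 mg/L.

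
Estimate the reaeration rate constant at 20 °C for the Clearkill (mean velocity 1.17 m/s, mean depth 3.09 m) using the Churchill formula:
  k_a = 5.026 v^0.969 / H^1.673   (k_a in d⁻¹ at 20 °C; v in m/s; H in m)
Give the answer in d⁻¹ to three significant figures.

k_a ≈ 0.886 d⁻¹

k_a = 5.026 × 1.17^0.969 / 3.09^1.673 = 5.026 × 1.164 / 6.602 = 0.8863 d⁻¹.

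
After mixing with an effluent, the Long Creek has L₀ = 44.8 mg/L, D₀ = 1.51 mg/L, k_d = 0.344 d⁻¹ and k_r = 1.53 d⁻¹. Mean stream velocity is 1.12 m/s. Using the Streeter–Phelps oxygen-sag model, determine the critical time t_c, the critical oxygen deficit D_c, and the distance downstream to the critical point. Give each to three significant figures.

With k_r/k_d = 4.448 and 1 − D₀(k_r−k_d)/(k_d L₀) = 0.8838,
t_c = ln(4.448 × 0.8838) / (1.53 − 0.344) = ln(3.931) / 1.186 = 1.369/1.186 = 1.154 d.
D_c = (k_d/k_r) L₀ e^(−k_d t_c) = (0.344/1.53) × 44.8 × e^(−0.344×1.154) = 0.2248 × 44.8 × 0.6723 = 6.772 mg/L.
x_c = v t_c = 1.12 m/s × 1.154 d × 86400 s/d = 111700 m ≈ 112 km.

t_c ≈ 1.15 d; D_c ≈ 6.77 mg/L; x_c ≈ 112 km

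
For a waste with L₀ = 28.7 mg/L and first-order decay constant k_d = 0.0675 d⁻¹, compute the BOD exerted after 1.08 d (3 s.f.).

y ≈ 2.02 mg/L

y_t = L₀(1 − e^(−k_d t)) = 28.7 × (1 − e^(−0.0675×1.08))
= 28.7 × (1 − 0.9297) = 28.7 × 0.07031 = 2.018 mg/L.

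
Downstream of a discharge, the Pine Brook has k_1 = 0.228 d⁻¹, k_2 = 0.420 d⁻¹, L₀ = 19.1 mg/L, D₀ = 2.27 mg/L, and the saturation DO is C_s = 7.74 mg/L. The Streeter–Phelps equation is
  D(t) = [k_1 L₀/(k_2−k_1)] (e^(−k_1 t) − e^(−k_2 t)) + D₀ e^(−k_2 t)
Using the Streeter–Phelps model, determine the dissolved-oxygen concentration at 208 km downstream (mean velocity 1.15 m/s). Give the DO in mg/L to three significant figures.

Travel time t = x/v = 208 km / (1.15 m/s) = 208000 m / 1.15 m/s = 180900 s = 2.093 d.
k_1 L₀/(k_2−k_1) = 0.228×19.1/(0.420−0.228) = 4.355/0.1920 = 22.68 mg/L.
e^(−k_1 t) = e^(−0.228×2.093) = 0.6205; e^(−k_2 t) = e^(−0.420×2.093) = 0.4151.
D = 22.68 × (0.6205 − 0.4151) + 2.27 × 0.4151 = 4.658 + 0.9423 = 5.600 mg/L.
DO = C_s − D = 7.74 − 5.600 = 2.140 mg/L.

DO ≈ 2.14 mg/L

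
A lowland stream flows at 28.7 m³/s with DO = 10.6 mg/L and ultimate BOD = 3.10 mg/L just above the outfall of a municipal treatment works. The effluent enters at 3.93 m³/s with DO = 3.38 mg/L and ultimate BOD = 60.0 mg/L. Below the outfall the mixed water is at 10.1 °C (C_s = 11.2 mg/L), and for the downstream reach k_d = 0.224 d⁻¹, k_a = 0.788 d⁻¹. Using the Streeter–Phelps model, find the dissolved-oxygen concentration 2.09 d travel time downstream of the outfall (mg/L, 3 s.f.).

DO ≈ 9.20 mg/L

Mixed DO = (28.7×10.6 + 3.93×3.38)/(28.7+3.93) = 317.5/32.63 = 9.730 mg/L.
Mixed L₀ = (28.7×3.10 + 3.93×60.0)/(32.63) = 324.8/32.63 = 9.953 mg/L.
Initial deficit D₀ = C_s − DO₀ = 11.2 − 9.730 = 1.470 mg/L.
D(2.09) = [0.224×9.953/(0.788−0.224)](e^(−0.224×2.09) − e^(−0.788×2.09)) + 1.470 e^(−0.788×2.09)
= 3.953 × (0.6262 − 0.1926) + 1.470 × 0.1926 = 1.997 mg/L.
DO = 11.2 − 1.997 = 9.203 mg/L.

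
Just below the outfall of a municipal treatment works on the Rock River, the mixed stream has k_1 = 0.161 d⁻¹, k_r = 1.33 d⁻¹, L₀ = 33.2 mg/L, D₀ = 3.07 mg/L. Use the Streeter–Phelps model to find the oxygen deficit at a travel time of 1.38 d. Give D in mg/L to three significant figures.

D ≈ 3.42 mg/L

k_1 L₀/(k_r−k_1) = 0.161×33.2/(1.33−0.161) = 5.345/1.169 = 4.572 mg/L.
e^(−k_1 t) = e^(−0.161×1.380) = 0.8008; e^(−k_r t) = e^(−1.33×1.380) = 0.1595.
D = 4.572 × (0.8008 − 0.1595) + 3.07 × 0.1595 = 2.932 + 0.4898 = 3.422 mg/L.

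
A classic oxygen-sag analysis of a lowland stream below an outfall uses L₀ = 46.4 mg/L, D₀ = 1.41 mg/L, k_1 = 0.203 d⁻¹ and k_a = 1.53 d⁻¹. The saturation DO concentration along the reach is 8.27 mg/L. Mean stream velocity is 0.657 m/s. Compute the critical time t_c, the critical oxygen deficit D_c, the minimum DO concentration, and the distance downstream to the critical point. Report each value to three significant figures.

At the critical point dD/dt = 0, so k_1 L₀ e^(−k_1 t) = k_a D. Substituting D(t) from the Streeter–Phelps equation and solving for t gives
t_c = ln[(k_a/k_1)(1 − D₀(k_a−k_1)/(k_1 L₀))] / (k_a−k_1).
Here k_a−k_1 = 1.327 d⁻¹ and 1 − D₀(k_a−k_1)/(k_1 L₀) = 1 − 1.41×1.327/(0.203×46.4) = 0.8014, so
t_c = ln(7.537 × 0.8014) / 1.327 = 1.798 / 1.327 = 1.355 d.
D_c = (k_1/k_a) L₀ e^(−k_1 t_c) = (0.203/1.53) × 46.4 × e^(−0.203×1.355) = 0.1327 × 46.4 × 0.7595 = 4.676 mg/L.
Minimum DO = C_s − D_c = 8.27 − 4.676 = 3.594 mg/L.
x_c = v t_c = 0.657 m/s × 1.355 d × 86400 s/d = 76930 m ≈ 76.9 km.

t_c ≈ 1.36 d; D_c ≈ 4.68 mg/L; min DO ≈ 3.59 mg/L; x_c ≈ 76.9 km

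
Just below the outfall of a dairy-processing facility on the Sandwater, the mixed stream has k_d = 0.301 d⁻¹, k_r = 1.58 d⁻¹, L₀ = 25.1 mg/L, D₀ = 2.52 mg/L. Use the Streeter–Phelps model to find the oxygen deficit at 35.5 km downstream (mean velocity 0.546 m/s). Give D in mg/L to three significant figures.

Travel time t = x/v = 35.5 km / (0.546 m/s) = 35500 m / 0.546 m/s = 65020 s = 0.7525 d.
k_d L₀/(k_r−k_d) = 0.301×25.1/(1.58−0.301) = 7.555/1.279 = 5.907 mg/L.
e^(−k_d t) = e^(−0.301×0.7525) = 0.7973; e^(−k_r t) = e^(−1.58×0.7525) = 0.3045.
D = 5.907 × (0.7973 − 0.3045) + 2.52 × 0.3045 = 2.911 + 0.7674 = 3.678 mg/L.

D ≈ 3.68 mg/L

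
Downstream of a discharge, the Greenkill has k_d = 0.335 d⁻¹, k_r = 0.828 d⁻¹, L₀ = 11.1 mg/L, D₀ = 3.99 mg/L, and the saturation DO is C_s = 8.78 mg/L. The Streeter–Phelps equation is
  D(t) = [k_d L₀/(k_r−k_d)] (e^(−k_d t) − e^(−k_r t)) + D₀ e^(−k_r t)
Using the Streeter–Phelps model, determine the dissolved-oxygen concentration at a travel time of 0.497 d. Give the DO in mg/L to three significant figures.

DO ≈ 4.75 mg/L

k_d L₀/(k_r−k_d) = 0.335×11.1/(0.828−0.335) = 3.719/0.4930 = 7.543 mg/L.
e^(−k_d t) = e^(−0.335×0.4970) = 0.8466; e^(−k_r t) = e^(−0.828×0.4970) = 0.6626.
D = 7.543 × (0.8466 − 0.6626) + 3.99 × 0.6626 = 1.388 + 2.644 = 4.032 mg/L.
DO = C_s − D = 8.78 − 4.032 = 4.748 mg/L.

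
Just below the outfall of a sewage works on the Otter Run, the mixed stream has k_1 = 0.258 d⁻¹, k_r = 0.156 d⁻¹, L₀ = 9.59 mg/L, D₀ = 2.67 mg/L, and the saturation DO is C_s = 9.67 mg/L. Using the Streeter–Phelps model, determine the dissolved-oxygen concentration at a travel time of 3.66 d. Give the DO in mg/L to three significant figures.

DO ≈ 3.89 mg/L

k_1 L₀/(k_r−k_1) = 0.258×9.59/(0.156−0.258) = 2.474/-0.1020 = -24.26 mg/L.
e^(−k_1 t) = e^(−0.258×3.660) = 0.3890; e^(−k_r t) = e^(−0.156×3.660) = 0.5650.
D = -24.26 × (0.3890 − 0.5650) + 2.67 × 0.5650 = 4.270 + 1.509 = 5.778 mg/L.
DO = C_s − D = 9.67 − 5.778 = 3.892 mg/L.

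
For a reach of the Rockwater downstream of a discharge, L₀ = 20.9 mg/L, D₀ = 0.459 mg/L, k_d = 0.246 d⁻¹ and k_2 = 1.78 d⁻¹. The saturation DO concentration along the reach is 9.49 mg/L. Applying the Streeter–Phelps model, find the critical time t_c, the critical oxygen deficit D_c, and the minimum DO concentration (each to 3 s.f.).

At the critical point dD/dt = 0, so k_d L₀ e^(−k_d t) = k_2 D. Substituting D(t) from the Streeter–Phelps equation and solving for t gives
t_c = ln[(k_2/k_d)(1 − D₀(k_2−k_d)/(k_d L₀))] / (k_2−k_d).
Here k_2−k_d = 1.534 d⁻¹ and 1 − D₀(k_2−k_d)/(k_d L₀) = 1 − 0.459×1.534/(0.246×20.9) = 0.8631, so
t_c = ln(7.236 × 0.8631) / 1.534 = 1.832 / 1.534 = 1.194 d.
L(t_c) = L₀ e^(−k_d t_c) = 20.9 × 0.7455 = 15.58 mg/L, and at the critical point k_2 D_c = k_d L, so D_c = (0.246/1.78) × 15.58 = 2.153 mg/L.
Minimum DO = C_s − D_c = 9.49 − 2.153 = 7.337 mg/L.

t_c ≈ 1.19 d; D_c ≈ 2.15 mg/L; min DO ≈ 7.34 mg/L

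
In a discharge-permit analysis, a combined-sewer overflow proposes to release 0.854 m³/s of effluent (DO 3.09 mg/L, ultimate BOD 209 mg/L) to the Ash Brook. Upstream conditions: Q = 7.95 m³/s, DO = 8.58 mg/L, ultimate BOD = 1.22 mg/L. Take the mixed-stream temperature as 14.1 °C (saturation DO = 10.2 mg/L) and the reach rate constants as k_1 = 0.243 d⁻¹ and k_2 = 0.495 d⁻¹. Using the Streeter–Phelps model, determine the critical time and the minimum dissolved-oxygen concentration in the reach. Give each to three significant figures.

t_c ≈ 2.39 d; minimum DO ≈ 4.32 mg/L

Mixed DO = (7.95×8.58 + 0.854×3.09)/(7.95+0.854) = 70.85/8.804 = 8.047 mg/L.
Mixed L₀ = (7.95×1.22 + 0.854×209)/(8.804) = 188.2/8.804 = 21.37 mg/L.
Initial deficit D₀ = C_s − DO₀ = 10.2 − 8.047 = 2.153 mg/L.
t_c = (1/0.2520) ln[(0.495/0.243)(1 − 2.153×0.2520/(0.243×21.37))] = 3.968 × ln(1.824) = 2.386 d.
D_c = (0.243/0.495) × 21.37 × e^(−0.243×2.386) = 0.4909 × 21.37 × 0.5601 = 5.877 mg/L.
Minimum DO = 10.2 − 5.877 = 4.323 mg/L.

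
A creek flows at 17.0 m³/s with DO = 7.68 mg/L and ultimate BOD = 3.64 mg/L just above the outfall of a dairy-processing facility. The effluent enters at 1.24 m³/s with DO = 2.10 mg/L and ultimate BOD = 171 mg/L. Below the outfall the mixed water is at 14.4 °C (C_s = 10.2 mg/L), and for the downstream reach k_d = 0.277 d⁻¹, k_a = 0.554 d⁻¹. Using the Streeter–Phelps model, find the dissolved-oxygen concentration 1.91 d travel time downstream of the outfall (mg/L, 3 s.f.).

DO ≈ 5.56 mg/L

Mixed DO = (17.0×7.68 + 1.24×2.10)/(17.0+1.24) = 133.2/18.24 = 7.301 mg/L.
Mixed L₀ = (17.0×3.64 + 1.24×171)/(18.24) = 273.9/18.24 = 15.02 mg/L.
Initial deficit D₀ = C_s − DO₀ = 10.2 − 7.301 = 2.899 mg/L.
D(1.91) = [0.277×15.02/(0.554−0.277)](e^(−0.277×1.91) − e^(−0.554×1.91)) + 2.899 e^(−0.554×1.91)
= 15.02 × (0.5892 − 0.3471) + 2.899 × 0.3471 = 4.641 mg/L.
DO = 10.2 − 4.641 = 5.559 mg/L.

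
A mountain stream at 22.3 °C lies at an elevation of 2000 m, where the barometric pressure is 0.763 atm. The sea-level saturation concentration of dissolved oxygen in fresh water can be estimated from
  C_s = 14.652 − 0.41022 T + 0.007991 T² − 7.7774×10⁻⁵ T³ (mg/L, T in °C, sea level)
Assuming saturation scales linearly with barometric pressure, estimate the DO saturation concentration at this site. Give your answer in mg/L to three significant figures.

At sea level: C_s = 14.652 − 0.41022×22.3 + 0.007991×22.3² − 7.7774×10⁻⁵×22.3³ = 8.615 mg/L.
Pressure correction: C_s' = 8.615 × 0.763 = 6.574 mg/L.

C_s ≈ 6.57 mg/L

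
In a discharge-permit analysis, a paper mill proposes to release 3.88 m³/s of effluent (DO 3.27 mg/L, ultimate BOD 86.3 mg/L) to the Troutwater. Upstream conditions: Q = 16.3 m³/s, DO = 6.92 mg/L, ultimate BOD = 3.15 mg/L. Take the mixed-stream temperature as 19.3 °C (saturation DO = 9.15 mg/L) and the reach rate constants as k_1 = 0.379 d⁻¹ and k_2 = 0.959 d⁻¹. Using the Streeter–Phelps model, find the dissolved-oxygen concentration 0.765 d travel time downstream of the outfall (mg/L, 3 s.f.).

Mixed DO = (16.3×6.92 + 3.88×3.27)/(16.3+3.88) = 125.5/20.18 = 6.218 mg/L.
Mixed L₀ = (16.3×3.15 + 3.88×86.3)/(20.18) = 386.2/20.18 = 19.14 mg/L.
Initial deficit D₀ = C_s − DO₀ = 9.15 − 6.218 = 2.932 mg/L.
D(0.765) = [0.379×19.14/(0.959−0.379)](e^(−0.379×0.765) − e^(−0.959×0.765)) + 2.932 e^(−0.959×0.765)
= 12.51 × (0.7483 − 0.4802) + 2.932 × 0.4802 = 4.761 mg/L.
DO = 9.15 − 4.761 = 4.389 mg/L.

DO ≈ 4.39 mg/L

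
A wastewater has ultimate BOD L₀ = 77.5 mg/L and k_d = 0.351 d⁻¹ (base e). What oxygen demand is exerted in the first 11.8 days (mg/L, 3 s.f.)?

y ≈ 76.3 mg/L

y_t = L₀(1 − e^(−k_d t)) = 77.5 × (1 − e^(−0.351×11.8))
= 77.5 × (1 − 0.01589) = 77.5 × 0.9841 = 76.27 mg/L.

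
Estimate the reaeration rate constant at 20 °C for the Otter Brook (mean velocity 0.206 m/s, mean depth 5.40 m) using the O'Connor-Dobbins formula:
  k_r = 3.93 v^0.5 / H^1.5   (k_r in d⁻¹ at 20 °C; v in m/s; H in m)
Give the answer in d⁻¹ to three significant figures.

k_r ≈ 0.142 d⁻¹

k_r = 3.93 × 0.206^0.5 / 5.40^1.5 = 3.93 × 0.4539 / 12.55 = 0.1421 d⁻¹.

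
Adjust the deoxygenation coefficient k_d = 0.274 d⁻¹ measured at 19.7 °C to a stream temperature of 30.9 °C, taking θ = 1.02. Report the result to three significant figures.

k_d(T₂) = k_d(T₁) · θ^(T₂−T₁) = 0.274 × 1.02^(30.9−19.7)
= 0.274 × 1.02^11.2 = 0.274 × 1.248 = 0.3420 d⁻¹.

k_d ≈ 0.342 d⁻¹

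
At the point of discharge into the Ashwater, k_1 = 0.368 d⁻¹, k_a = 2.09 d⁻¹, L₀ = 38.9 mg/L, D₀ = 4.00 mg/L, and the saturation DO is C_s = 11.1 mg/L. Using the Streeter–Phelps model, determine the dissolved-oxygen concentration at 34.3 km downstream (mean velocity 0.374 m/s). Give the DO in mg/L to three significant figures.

DO ≈ 5.94 mg/L

Travel time t = x/v = 34.3 km / (0.374 m/s) = 34300 m / 0.374 m/s = 91710 s = 1.061 d.
k_1 L₀/(k_a−k_1) = 0.368×38.9/(2.09−0.368) = 14.32/1.722 = 8.313 mg/L.
e^(−k_1 t) = e^(−0.368×1.061) = 0.6766; e^(−k_a t) = e^(−2.09×1.061) = 0.1088.
D = 8.313 × (0.6766 − 0.1088) + 4.00 × 0.1088 = 4.721 + 0.4351 = 5.156 mg/L.
DO = C_s − D = 11.1 − 5.156 = 5.944 mg/L.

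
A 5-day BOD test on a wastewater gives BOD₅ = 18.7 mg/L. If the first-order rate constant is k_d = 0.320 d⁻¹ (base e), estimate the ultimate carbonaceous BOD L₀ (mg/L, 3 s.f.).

BOD₅ = L₀(1 − e^(−5k_d)) ⇒ L₀ = BOD₅ / (1 − e^(−5×0.320))
= 18.7 / (1 − 0.2019) = 18.7 / 0.7981 = 23.43 mg/L.

L₀ ≈ 23.4 mg/L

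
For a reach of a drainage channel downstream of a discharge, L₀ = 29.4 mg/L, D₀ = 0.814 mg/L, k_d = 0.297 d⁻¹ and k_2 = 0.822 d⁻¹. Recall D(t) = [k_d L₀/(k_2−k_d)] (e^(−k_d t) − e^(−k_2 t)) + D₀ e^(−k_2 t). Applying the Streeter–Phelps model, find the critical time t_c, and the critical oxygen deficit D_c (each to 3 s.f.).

t_c ≈ 1.84 d; D_c ≈ 6.14 mg/L

With k_2/k_d = 2.768 and 1 − D₀(k_2−k_d)/(k_d L₀) = 0.9511,
t_c = ln(2.768 × 0.9511) / (0.822 − 0.297) = ln(2.632) / 0.5250 = 0.9678/0.5250 = 1.843 d.
D_c = (k_d/k_2) L₀ e^(−k_d t_c) = (0.297/0.822) × 29.4 × e^(−0.297×1.843) = 0.3613 × 29.4 × 0.5784 = 6.144 mg/L.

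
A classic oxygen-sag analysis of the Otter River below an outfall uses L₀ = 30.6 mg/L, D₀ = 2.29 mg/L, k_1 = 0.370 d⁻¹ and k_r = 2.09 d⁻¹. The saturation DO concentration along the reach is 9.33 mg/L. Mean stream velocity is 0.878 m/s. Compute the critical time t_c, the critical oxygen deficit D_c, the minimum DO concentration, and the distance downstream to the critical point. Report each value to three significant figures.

t_c ≈ 0.758 d; D_c ≈ 4.09 mg/L; min DO ≈ 5.24 mg/L; x_c ≈ 57.5 km

With k_r/k_1 = 5.649 and 1 − D₀(k_r−k_1)/(k_1 L₀) = 0.6521,
t_c = ln(5.649 × 0.6521) / (2.09 − 0.370) = ln(3.684) / 1.720 = 1.304/1.720 = 0.7581 d.
D_c = (k_1/k_r) L₀ e^(−k_1 t_c) = (0.370/2.09) × 30.6 × e^(−0.370×0.7581) = 0.1770 × 30.6 × 0.7554 = 4.092 mg/L.
Minimum DO = C_s − D_c = 9.33 − 4.092 = 5.238 mg/L.
x_c = v t_c = 0.878 m/s × 0.7581 d × 86400 s/d = 57510 m ≈ 57.5 km.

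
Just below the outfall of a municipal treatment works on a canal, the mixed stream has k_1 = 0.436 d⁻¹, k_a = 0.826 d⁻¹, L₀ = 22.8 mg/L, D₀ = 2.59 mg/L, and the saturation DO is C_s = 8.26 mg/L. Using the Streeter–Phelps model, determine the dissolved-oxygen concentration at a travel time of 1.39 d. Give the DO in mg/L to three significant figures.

k_1 L₀/(k_a−k_1) = 0.436×22.8/(0.826−0.436) = 9.941/0.3900 = 25.49 mg/L.
e^(−k_1 t) = e^(−0.436×1.390) = 0.5455; e^(−k_a t) = e^(−0.826×1.390) = 0.3172.
D = 25.49 × (0.5455 − 0.3172) + 2.59 × 0.3172 = 5.819 + 0.8216 = 6.640 mg/L.
DO = C_s − D = 8.26 − 6.640 = 1.620 mg/L.

DO ≈ 1.62 mg/L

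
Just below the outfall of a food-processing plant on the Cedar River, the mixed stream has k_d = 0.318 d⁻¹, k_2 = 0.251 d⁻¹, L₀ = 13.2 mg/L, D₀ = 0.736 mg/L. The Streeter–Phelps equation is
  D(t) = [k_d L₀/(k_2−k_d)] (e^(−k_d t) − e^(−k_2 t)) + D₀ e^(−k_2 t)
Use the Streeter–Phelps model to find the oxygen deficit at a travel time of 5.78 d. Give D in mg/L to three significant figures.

D ≈ 4.89 mg/L

k_d L₀/(k_2−k_d) = 0.318×13.2/(0.251−0.318) = 4.198/-0.06700 = -62.65 mg/L.
e^(−k_d t) = e^(−0.318×5.780) = 0.1591; e^(−k_2 t) = e^(−0.251×5.780) = 0.2344.
D = -62.65 × (0.1591 − 0.2344) + 0.736 × 0.2344 = 4.715 + 0.1725 = 4.888 mg/L.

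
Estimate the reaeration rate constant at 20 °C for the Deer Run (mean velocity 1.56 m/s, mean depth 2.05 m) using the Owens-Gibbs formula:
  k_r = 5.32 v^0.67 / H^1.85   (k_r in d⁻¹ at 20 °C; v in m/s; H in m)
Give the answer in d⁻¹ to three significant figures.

k_r ≈ 1.90 d⁻¹

k_r = 5.32 × 1.56^0.67 / 2.05^1.85 = 5.32 × 1.347 / 3.774 = 1.899 d⁻¹.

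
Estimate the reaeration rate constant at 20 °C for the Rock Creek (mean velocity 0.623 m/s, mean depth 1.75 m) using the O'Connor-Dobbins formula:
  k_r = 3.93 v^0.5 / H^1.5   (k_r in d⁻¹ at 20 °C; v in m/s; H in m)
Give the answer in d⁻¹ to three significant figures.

k_r = 3.93 × 0.623^0.5 / 1.75^1.5 = 3.93 × 0.7893 / 2.315 = 1.340 d⁻¹.

k_r ≈ 1.34 d⁻¹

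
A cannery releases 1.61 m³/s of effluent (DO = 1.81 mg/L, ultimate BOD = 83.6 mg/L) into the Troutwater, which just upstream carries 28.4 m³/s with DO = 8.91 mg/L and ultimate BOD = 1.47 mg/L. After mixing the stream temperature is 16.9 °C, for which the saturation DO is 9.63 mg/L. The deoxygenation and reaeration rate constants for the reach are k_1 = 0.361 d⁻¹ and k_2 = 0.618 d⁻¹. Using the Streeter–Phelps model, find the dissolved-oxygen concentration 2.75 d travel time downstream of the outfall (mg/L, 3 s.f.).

Mixed DO = (28.4×8.91 + 1.61×1.81)/(28.4+1.61) = 256.0/30.01 = 8.529 mg/L.
Mixed L₀ = (28.4×1.47 + 1.61×83.6)/(30.01) = 176.3/30.01 = 5.876 mg/L.
Initial deficit D₀ = C_s − DO₀ = 9.63 − 8.529 = 1.101 mg/L.
D(2.75) = [0.361×5.876/(0.618−0.361)](e^(−0.361×2.75) − e^(−0.618×2.75)) + 1.101 e^(−0.618×2.75)
= 8.254 × (0.3706 − 0.1828) + 1.101 × 0.1828 = 1.751 mg/L.
DO = 9.63 − 1.751 = 7.879 mg/L.

DO ≈ 7.88 mg/L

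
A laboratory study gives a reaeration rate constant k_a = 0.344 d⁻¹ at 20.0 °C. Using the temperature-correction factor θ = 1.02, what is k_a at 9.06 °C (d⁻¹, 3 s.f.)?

k_a ≈ 0.277 d⁻¹

k_a(T₂) = k_a(T₁) · θ^(T₂−T₁) = 0.344 × 1.02^(9.06−20.0)
= 0.344 × 1.02^-10.9 = 0.344 × 0.8052 = 0.2770 d⁻¹.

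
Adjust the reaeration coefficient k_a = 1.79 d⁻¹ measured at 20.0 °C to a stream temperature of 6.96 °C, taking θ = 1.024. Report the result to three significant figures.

k_a ≈ 1.31 d⁻¹

k_a(T₂) = k_a(T₁) · θ^(T₂−T₁) = 1.79 × 1.024^(6.96−20.0)
= 1.79 × 1.024^-13.0 = 1.79 × 0.7340 = 1.314 d⁻¹.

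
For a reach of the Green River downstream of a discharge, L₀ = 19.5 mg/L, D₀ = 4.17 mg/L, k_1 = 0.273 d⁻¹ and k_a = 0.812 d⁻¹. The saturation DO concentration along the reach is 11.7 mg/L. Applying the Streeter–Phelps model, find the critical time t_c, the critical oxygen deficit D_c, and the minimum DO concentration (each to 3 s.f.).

t_c ≈ 1.00 d; D_c ≈ 4.98 mg/L; min DO ≈ 6.72 mg/L

At the critical point dD/dt = 0, so k_1 L₀ e^(−k_1 t) = k_a D. Substituting D(t) from the Streeter–Phelps equation and solving for t gives
t_c = ln[(k_a/k_1)(1 − D₀(k_a−k_1)/(k_1 L₀))] / (k_a−k_1).
Here k_a−k_1 = 0.5390 d⁻¹ and 1 − D₀(k_a−k_1)/(k_1 L₀) = 1 − 4.17×0.5390/(0.273×19.5) = 0.5778, so
t_c = ln(2.974 × 0.5778) / 0.5390 = 0.5415 / 0.5390 = 1.005 d.
L(t_c) = L₀ e^(−k_1 t_c) = 19.5 × 0.7601 = 14.82 mg/L, and at the critical point k_a D_c = k_1 L, so D_c = (0.273/0.812) × 14.82 = 4.983 mg/L.
Minimum DO = C_s − D_c = 11.7 − 4.983 = 6.717 mg/L.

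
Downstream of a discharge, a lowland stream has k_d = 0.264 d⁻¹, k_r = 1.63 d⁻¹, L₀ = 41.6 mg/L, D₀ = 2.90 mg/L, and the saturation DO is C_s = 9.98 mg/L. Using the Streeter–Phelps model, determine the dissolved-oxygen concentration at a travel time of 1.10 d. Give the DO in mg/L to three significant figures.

DO ≈ 4.82 mg/L

k_d L₀/(k_r−k_d) = 0.264×41.6/(1.63−0.264) = 10.98/1.366 = 8.040 mg/L.
e^(−k_d t) = e^(−0.264×1.100) = 0.7480; e^(−k_r t) = e^(−1.63×1.100) = 0.1665.
D = 8.040 × (0.7480 − 0.1665) + 2.90 × 0.1665 = 4.675 + 0.4827 = 5.158 mg/L.
DO = C_s − D = 9.98 − 5.158 = 4.822 mg/L.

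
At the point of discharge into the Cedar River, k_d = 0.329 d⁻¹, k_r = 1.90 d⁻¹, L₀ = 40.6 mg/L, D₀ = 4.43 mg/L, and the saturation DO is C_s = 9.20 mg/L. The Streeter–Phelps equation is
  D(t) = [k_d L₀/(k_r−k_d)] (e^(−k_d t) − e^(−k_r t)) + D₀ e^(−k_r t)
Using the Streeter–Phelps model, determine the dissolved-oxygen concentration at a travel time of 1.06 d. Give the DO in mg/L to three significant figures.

k_d L₀/(k_r−k_d) = 0.329×40.6/(1.90−0.329) = 13.36/1.571 = 8.502 mg/L.
e^(−k_d t) = e^(−0.329×1.060) = 0.7056; e^(−k_r t) = e^(−1.90×1.060) = 0.1335.
D = 8.502 × (0.7056 − 0.1335) + 4.43 × 0.1335 = 4.864 + 0.5912 = 5.456 mg/L.
DO = C_s − D = 9.20 − 5.456 = 3.744 mg/L.

DO ≈ 3.74 mg/L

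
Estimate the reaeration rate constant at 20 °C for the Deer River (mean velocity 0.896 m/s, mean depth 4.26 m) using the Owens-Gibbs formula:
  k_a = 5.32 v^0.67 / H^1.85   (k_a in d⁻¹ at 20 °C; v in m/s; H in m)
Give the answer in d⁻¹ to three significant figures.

k_a ≈ 0.338 d⁻¹

k_a = 5.32 × 0.896^0.67 / 4.26^1.85 = 5.32 × 0.9291 / 14.60 = 0.3385 d⁻¹.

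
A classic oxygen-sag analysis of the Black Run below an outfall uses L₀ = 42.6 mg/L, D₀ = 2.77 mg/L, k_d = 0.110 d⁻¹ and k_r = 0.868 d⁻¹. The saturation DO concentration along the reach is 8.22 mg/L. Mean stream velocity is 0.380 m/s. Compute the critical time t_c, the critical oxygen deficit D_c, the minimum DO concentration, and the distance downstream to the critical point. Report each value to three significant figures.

t_c ≈ 1.94 d; D_c ≈ 4.36 mg/L; min DO ≈ 3.86 mg/L; x_c ≈ 63.7 km

At the critical point dD/dt = 0, so k_d L₀ e^(−k_d t) = k_r D. Substituting D(t) from the Streeter–Phelps equation and solving for t gives
t_c = ln[(k_r/k_d)(1 − D₀(k_r−k_d)/(k_d L₀))] / (k_r−k_d).
Here k_r−k_d = 0.7580 d⁻¹ and 1 − D₀(k_r−k_d)/(k_d L₀) = 1 − 2.77×0.7580/(0.110×42.6) = 0.5519, so
t_c = ln(7.891 × 0.5519) / 0.7580 = 1.471 / 0.7580 = 1.941 d.
D_c = (k_d/k_r) L₀ e^(−k_d t_c) = (0.110/0.868) × 42.6 × e^(−0.110×1.941) = 0.1267 × 42.6 × 0.8077 = 4.361 mg/L.
Minimum DO = C_s − D_c = 8.22 − 4.361 = 3.859 mg/L.
x_c = v t_c = 0.380 m/s × 1.941 d × 86400 s/d = 63730 m ≈ 63.7 km.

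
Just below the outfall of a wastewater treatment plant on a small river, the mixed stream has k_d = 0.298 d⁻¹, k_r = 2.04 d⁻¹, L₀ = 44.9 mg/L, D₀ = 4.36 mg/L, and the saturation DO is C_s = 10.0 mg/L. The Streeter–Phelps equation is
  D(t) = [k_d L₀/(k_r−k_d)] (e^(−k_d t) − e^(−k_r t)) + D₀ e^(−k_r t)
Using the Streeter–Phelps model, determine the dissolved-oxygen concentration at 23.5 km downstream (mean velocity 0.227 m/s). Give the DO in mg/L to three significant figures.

Travel time t = x/v = 23.5 km / (0.227 m/s) = 23500 m / 0.227 m/s = 103500 s = 1.198 d.
k_d L₀/(k_r−k_d) = 0.298×44.9/(2.04−0.298) = 13.38/1.742 = 7.681 mg/L.
e^(−k_d t) = e^(−0.298×1.198) = 0.6997; e^(−k_r t) = e^(−2.04×1.198) = 0.08678.
D = 7.681 × (0.6997 − 0.08678) + 4.36 × 0.08678 = 4.708 + 0.3784 = 5.086 mg/L.
DO = C_s − D = 10.0 − 5.086 = 4.914 mg/L.

DO ≈ 4.91 mg/L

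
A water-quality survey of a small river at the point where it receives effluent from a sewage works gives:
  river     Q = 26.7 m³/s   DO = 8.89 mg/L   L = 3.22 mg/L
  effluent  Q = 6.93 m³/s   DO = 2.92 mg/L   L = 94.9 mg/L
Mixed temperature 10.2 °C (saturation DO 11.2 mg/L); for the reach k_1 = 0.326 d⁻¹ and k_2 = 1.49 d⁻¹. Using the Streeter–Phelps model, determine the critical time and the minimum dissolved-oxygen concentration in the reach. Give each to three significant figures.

Mixed DO = (26.7×8.89 + 6.93×2.92)/(26.7+6.93) = 257.6/33.63 = 7.660 mg/L.
Mixed L₀ = (26.7×3.22 + 6.93×94.9)/(33.63) = 743.6/33.63 = 22.11 mg/L.
Initial deficit D₀ = C_s − DO₀ = 11.2 − 7.660 = 3.540 mg/L.
t_c = (1/1.164) ln[(1.49/0.326)(1 − 3.540×1.164/(0.326×22.11))] = 0.8591 × ln(1.958) = 0.5772 d.
D_c = (0.326/1.49) × 22.11 × e^(−0.326×0.5772) = 0.2188 × 22.11 × 0.8285 = 4.008 mg/L.
Minimum DO = 11.2 − 4.008 = 7.192 mg/L.

t_c ≈ 0.577 d; minimum DO ≈ 7.19 mg/L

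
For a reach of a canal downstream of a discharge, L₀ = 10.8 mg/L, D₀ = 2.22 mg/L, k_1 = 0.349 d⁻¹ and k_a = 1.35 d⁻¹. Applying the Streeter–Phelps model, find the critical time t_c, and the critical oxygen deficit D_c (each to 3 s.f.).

At the critical point dD/dt = 0, so k_1 L₀ e^(−k_1 t) = k_a D. Substituting D(t) from the Streeter–Phelps equation and solving for t gives
t_c = ln[(k_a/k_1)(1 − D₀(k_a−k_1)/(k_1 L₀))] / (k_a−k_1).
Here k_a−k_1 = 1.001 d⁻¹ and 1 − D₀(k_a−k_1)/(k_1 L₀) = 1 − 2.22×1.001/(0.349×10.8) = 0.4104, so
t_c = ln(3.868 × 0.4104) / 1.001 = 0.4622 / 1.001 = 0.4618 d.
L(t_c) = L₀ e^(−k_1 t_c) = 10.8 × 0.8512 = 9.193 mg/L, and at the critical point k_a D_c = k_1 L, so D_c = (0.349/1.35) × 9.193 = 2.376 mg/L.

t_c ≈ 0.462 d; D_c ≈ 2.38 mg/L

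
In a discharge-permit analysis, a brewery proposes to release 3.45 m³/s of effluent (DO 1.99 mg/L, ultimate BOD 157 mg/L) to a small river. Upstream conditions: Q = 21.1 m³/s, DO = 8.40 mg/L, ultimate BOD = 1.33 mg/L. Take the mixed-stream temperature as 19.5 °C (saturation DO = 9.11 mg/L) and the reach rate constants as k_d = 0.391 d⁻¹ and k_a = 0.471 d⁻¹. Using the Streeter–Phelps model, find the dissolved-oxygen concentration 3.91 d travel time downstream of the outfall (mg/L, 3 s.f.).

Mixed DO = (21.1×8.40 + 3.45×1.99)/(21.1+3.45) = 184.1/24.55 = 7.499 mg/L.
Mixed L₀ = (21.1×1.33 + 3.45×157)/(24.55) = 569.7/24.55 = 23.21 mg/L.
Initial deficit D₀ = C_s − DO₀ = 9.11 − 7.499 = 1.611 mg/L.
D(3.91) = [0.391×23.21/(0.471−0.391)](e^(−0.391×3.91) − e^(−0.471×3.91)) + 1.611 e^(−0.471×3.91)
= 113.4 × (0.2168 − 0.1586) + 1.611 × 0.1586 = 6.860 mg/L.
DO = 9.11 − 6.860 = 2.250 mg/L.

DO ≈ 2.25 mg/L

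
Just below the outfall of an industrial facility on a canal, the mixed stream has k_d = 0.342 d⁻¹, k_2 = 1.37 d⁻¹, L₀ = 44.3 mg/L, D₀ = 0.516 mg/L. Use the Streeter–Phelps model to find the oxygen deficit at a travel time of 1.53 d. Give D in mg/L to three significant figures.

k_d L₀/(k_2−k_d) = 0.342×44.3/(1.37−0.342) = 15.15/1.028 = 14.74 mg/L.
e^(−k_d t) = e^(−0.342×1.530) = 0.5926; e^(−k_2 t) = e^(−1.37×1.530) = 0.1229.
D = 14.74 × (0.5926 − 0.1229) + 0.516 × 0.1229 = 6.922 + 0.06343 = 6.985 mg/L.

D ≈ 6.99 mg/L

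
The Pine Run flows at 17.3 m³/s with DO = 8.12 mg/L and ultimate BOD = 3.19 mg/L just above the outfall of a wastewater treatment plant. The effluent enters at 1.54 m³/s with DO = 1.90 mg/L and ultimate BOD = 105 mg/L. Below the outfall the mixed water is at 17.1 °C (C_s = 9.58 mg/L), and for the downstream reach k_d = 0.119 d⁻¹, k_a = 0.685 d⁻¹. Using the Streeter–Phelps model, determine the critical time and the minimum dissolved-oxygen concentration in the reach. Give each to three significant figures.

t_c ≈ 0.128 d; minimum DO ≈ 7.61 mg/L

Mixed DO = (17.3×8.12 + 1.54×1.90)/(17.3+1.54) = 143.4/18.84 = 7.612 mg/L.
Mixed L₀ = (17.3×3.19 + 1.54×105)/(18.84) = 216.9/18.84 = 11.51 mg/L.
Initial deficit D₀ = C_s − DO₀ = 9.58 − 7.612 = 1.968 mg/L.
t_c = (1/0.5660) ln[(0.685/0.119)(1 − 1.968×0.5660/(0.119×11.51))] = 1.767 × ln(1.075) = 0.1275 d.
D_c = (0.119/0.685) × 11.51 × e^(−0.119×0.1275) = 0.1737 × 11.51 × 0.9849 = 1.970 mg/L.
Minimum DO = 9.58 − 1.970 = 7.610 mg/L.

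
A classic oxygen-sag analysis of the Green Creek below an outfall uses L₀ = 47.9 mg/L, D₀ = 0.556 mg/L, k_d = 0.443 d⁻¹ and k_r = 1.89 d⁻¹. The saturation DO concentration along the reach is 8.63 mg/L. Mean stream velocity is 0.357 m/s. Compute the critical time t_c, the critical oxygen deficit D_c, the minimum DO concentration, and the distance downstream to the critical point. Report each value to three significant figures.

t_c ≈ 0.976 d; D_c ≈ 7.29 mg/L; min DO ≈ 1.34 mg/L; x_c ≈ 30.1 km

With k_r/k_d = 4.266 and 1 − D₀(k_r−k_d)/(k_d L₀) = 0.9621,
t_c = ln(4.266 × 0.9621) / (1.89 − 0.443) = ln(4.105) / 1.447 = 1.412/1.447 = 0.9759 d.
L(t_c) = L₀ e^(−k_d t_c) = 47.9 × 0.6490 = 31.09 mg/L, and at the critical point k_r D_c = k_d L, so D_c = (0.443/1.89) × 31.09 = 7.287 mg/L.
Minimum DO = C_s − D_c = 8.63 − 7.287 = 1.343 mg/L.
x_c = v t_c = 0.357 m/s × 0.9759 d × 86400 s/d = 30100 m ≈ 30.1 km.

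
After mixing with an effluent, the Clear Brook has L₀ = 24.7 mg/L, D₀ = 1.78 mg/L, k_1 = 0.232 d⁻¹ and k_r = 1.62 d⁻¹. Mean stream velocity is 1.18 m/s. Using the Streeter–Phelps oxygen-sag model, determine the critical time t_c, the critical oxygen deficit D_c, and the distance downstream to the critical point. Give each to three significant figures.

t_c ≈ 0.994 d; D_c ≈ 2.81 mg/L; x_c ≈ 101 km

At the critical point dD/dt = 0, so k_1 L₀ e^(−k_1 t) = k_r D. Substituting D(t) from the Streeter–Phelps equation and solving for t gives
t_c = ln[(k_r/k_1)(1 − D₀(k_r−k_1)/(k_1 L₀))] / (k_r−k_1).
Here k_r−k_1 = 1.388 d⁻¹ and 1 − D₀(k_r−k_1)/(k_1 L₀) = 1 − 1.78×1.388/(0.232×24.7) = 0.5689, so
t_c = ln(6.983 × 0.5689) / 1.388 = 1.379 / 1.388 = 0.9937 d.
L(t_c) = L₀ e^(−k_1 t_c) = 24.7 × 0.7941 = 19.61 mg/L, and at the critical point k_r D_c = k_1 L, so D_c = (0.232/1.62) × 19.61 = 2.809 mg/L.
x_c = v t_c = 1.18 m/s × 0.9937 d × 86400 s/d = 101300 m ≈ 101 km.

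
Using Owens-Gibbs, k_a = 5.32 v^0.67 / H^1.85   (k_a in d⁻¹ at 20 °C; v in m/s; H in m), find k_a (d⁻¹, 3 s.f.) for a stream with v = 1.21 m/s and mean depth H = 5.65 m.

k_a ≈ 0.246 d⁻¹

k_a = 5.32 × 1.21^0.67 / 5.65^1.85 = 5.32 × 1.136 / 24.62 = 0.2455 d⁻¹.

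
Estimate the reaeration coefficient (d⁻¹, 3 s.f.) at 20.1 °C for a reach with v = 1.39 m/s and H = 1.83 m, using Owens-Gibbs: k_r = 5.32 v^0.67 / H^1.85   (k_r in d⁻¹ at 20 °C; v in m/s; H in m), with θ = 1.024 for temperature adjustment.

k_r ≈ 2.17 d⁻¹

k_r(20) = 5.32 × 1.39^0.67 / 1.83^1.85 = 5.32 × 1.247 / 3.059 = 2.169 d⁻¹.
k_r(20.1) = 2.169 × 1.024^(20.1−20) = 2.169 × 1.002 = 2.174 d⁻¹.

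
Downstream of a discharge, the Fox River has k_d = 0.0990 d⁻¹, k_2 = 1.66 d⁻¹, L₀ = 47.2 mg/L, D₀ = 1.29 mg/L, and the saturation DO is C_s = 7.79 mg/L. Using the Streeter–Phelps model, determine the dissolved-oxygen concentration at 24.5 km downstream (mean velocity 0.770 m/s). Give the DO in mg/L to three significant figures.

DO ≈ 5.83 mg/L

Travel time t = x/v = 24.5 km / (0.770 m/s) = 24500 m / 0.770 m/s = 31820 s = 0.3683 d.
k_d L₀/(k_2−k_d) = 0.0990×47.2/(1.66−0.0990) = 4.673/1.561 = 2.993 mg/L.
e^(−k_d t) = e^(−0.0990×0.3683) = 0.9642; e^(−k_2 t) = e^(−1.66×0.3683) = 0.5426.
D = 2.993 × (0.9642 − 0.5426) + 1.29 × 0.5426 = 1.262 + 0.7000 = 1.962 mg/L.
DO = C_s − D = 7.79 − 1.962 = 5.828 mg/L.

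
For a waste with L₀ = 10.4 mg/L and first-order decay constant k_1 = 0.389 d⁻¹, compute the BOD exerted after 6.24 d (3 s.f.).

y ≈ 9.48 mg/L

y_t = L₀(1 − e^(−k_1 t)) = 10.4 × (1 − e^(−0.389×6.24))
= 10.4 × (1 − 0.08827) = 10.4 × 0.9117 = 9.482 mg/L.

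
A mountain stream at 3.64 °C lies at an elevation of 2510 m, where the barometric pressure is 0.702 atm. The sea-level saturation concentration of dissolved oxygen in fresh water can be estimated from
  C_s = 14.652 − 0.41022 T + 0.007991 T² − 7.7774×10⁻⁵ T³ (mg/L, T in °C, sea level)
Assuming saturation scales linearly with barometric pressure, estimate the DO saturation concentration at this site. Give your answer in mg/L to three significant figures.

At sea level: C_s = 14.652 − 0.41022×3.64 + 0.007991×3.64² − 7.7774×10⁻⁵×3.64³ = 13.26 mg/L.
Pressure correction: C_s' = 13.26 × 0.702 = 9.309 mg/L.

C_s ≈ 9.31 mg/L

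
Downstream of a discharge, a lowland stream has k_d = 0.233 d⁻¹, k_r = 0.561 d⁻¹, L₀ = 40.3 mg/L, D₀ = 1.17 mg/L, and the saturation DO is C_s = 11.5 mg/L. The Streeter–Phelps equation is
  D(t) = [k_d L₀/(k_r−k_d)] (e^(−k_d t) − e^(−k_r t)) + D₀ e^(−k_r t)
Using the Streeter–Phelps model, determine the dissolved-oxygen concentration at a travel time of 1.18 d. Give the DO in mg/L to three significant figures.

k_d L₀/(k_r−k_d) = 0.233×40.3/(0.561−0.233) = 9.390/0.3280 = 28.63 mg/L.
e^(−k_d t) = e^(−0.233×1.180) = 0.7596; e^(−k_r t) = e^(−0.561×1.180) = 0.5158.
D = 28.63 × (0.7596 − 0.5158) + 1.17 × 0.5158 = 6.979 + 0.6035 = 7.583 mg/L.
DO = C_s − D = 11.5 − 7.583 = 3.917 mg/L.

DO ≈ 3.92 mg/L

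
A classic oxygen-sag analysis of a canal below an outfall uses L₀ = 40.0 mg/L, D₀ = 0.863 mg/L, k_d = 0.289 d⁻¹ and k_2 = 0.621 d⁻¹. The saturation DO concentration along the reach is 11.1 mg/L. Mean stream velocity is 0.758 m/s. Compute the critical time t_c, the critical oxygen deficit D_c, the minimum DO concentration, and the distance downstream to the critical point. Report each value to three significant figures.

At the critical point dD/dt = 0, so k_d L₀ e^(−k_d t) = k_2 D. Substituting D(t) from the Streeter–Phelps equation and solving for t gives
t_c = ln[(k_2/k_d)(1 − D₀(k_2−k_d)/(k_d L₀))] / (k_2−k_d).
Here k_2−k_d = 0.3320 d⁻¹ and 1 − D₀(k_2−k_d)/(k_d L₀) = 1 − 0.863×0.3320/(0.289×40.0) = 0.9752, so
t_c = ln(2.149 × 0.9752) / 0.3320 = 0.7398 / 0.3320 = 2.228 d.
L(t_c) = L₀ e^(−k_d t_c) = 40.0 × 0.5252 = 21.01 mg/L, and at the critical point k_2 D_c = k_d L, so D_c = (0.289/0.621) × 21.01 = 9.777 mg/L.
Minimum DO = C_s − D_c = 11.1 − 9.777 = 1.323 mg/L.
x_c = v t_c = 0.758 m/s × 2.228 d × 86400 s/d = 145900 m ≈ 146 km.

t_c ≈ 2.23 d; D_c ≈ 9.78 mg/L; min DO ≈ 1.32 mg/L; x_c ≈ 146 km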